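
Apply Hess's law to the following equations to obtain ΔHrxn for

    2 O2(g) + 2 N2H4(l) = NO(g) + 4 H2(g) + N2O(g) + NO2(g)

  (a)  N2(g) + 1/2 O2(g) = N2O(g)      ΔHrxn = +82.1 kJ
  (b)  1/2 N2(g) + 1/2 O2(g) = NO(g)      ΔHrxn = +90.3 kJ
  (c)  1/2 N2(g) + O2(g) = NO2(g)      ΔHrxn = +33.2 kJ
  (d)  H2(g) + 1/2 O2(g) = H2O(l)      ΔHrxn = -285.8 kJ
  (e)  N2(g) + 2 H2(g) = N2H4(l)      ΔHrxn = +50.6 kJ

(a) as written (N2O(g) already on the product side): +82.1 kJ
(b) as written (NO(g) already on the product side): +90.3 kJ
(c) as written (NO2(g) already on the product side): +33.2 kJ
(d): not needed (H2O(l) appears nowhere else).
(e) reversed and × 2 (N2H4(l) must end up as a reactant; ×2 to match 2 N2H4(l) in the target): (-2)·(+50.6) = -101.2 kJ
By Hess's law, ΔHrxn = (1)·(+82.1) + (1)·(+90.3) + (1)·(+33.2) + (-2)·(+50.6) = 104.4 kJ

ΔHrxn = 104.4 kJ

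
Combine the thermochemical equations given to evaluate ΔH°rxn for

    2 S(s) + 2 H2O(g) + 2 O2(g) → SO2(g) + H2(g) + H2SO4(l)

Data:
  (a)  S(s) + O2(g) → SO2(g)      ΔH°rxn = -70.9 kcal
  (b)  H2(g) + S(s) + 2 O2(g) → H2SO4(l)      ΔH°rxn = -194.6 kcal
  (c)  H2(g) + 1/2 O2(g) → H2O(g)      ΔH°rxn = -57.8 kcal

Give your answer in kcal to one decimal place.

ΔH°rxn = -149.9 kcal

(a) as written: -70.9 kcal
(b) as written: -194.6 kcal
(c) reversed and × 2: (-2)·(-57.8) = +115.6 kcal
Combining the equations, ΔH°rxn = (1)·(-70.9) + (1)·(-194.6) + (-2)·(-57.8) = -149.9 kcal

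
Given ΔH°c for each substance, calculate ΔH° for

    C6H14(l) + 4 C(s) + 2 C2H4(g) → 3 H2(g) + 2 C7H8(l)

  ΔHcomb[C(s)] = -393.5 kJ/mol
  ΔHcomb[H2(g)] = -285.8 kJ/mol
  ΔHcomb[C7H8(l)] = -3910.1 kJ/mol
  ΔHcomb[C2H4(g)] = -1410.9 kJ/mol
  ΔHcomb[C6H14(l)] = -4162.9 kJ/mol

ΔH° = 118.9 kJ/mol

Using ΔH = Σ nΔHc°(reactants) − Σ nΔHc°(products):
= [1·(-4162.9) + 4·(-393.5) + 2·(-1410.9)] − [3·(-285.8) + 2·(-3910.1)]
= 118.9 kJ/mol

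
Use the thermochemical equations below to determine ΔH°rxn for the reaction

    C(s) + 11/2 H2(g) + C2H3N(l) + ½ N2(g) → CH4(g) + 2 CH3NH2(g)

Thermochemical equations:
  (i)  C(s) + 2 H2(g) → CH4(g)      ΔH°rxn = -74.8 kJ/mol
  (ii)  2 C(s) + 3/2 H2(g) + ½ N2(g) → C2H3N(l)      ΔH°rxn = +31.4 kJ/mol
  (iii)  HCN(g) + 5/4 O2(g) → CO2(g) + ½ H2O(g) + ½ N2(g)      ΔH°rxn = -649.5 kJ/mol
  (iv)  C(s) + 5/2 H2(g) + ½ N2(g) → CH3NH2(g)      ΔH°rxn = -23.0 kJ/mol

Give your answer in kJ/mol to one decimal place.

(i) as written (CH4(g) already on the product side): -74.8 kJ/mol
(ii) reversed (C2H3N(l) must end up as a reactant): -31.4 kJ/mol
(iii): not needed (CO2(g) appears nowhere else).
(iv) × 2 (×2 to match 2 CH3NH2(g) in the target): (2)·(-23.0) = -46.0 kJ/mol
ΔH°rxn = (1)·(-74.8) + (-1)·(+31.4) + (2)·(-23.0) = -152.2 kJ/mol

ΔH°rxn = -152.2 kJ/mol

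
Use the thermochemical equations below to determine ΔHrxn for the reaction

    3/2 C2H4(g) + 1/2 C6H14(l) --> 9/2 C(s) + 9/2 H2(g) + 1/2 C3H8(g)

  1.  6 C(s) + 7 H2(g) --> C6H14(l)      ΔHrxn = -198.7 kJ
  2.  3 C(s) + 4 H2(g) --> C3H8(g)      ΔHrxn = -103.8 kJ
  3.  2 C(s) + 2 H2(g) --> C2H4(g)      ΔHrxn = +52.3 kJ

eq. 1 reversed and × 1/2 (C6H14(l) must end up as a reactant; ×1/2 to match 1/2 C6H14(l) in the target): (-1/2)·(-198.7) = +99.35 kJ
eq. 2 × 1/2 (scale by 1/2 for the 1/2 C3H8(g)): (1/2)·(-103.8) = -51.9 kJ
eq. 3 reversed and × 3/2 (reverse to put C2H4(g) on the reactant side; ×3/2 to match 3/2 C2H4(g) in the target): (-3/2)·(+52.3) = -78.45 kJ
ΔHrxn = (+99.35) + (-51.9) + (-78.45) = -31.0 kJ

ΔHrxn = -31.0 kJ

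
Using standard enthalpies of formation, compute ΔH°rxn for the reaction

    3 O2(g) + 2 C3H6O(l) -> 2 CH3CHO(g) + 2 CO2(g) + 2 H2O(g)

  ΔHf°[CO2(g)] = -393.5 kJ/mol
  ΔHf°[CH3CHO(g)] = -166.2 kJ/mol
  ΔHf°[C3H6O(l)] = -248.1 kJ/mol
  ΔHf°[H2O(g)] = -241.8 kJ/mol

ΔH°rxn = -1106.8 kJ/mol

Products: 2·(-166.2) + 2·(-393.5) + 2·(-241.8) = -1603.0
Reactants: 3·(+0.0) + 2·(-248.1) = -496.2
ΔH°rxn = (-1603.0) − (-496.2) = -1106.8 kJ/mol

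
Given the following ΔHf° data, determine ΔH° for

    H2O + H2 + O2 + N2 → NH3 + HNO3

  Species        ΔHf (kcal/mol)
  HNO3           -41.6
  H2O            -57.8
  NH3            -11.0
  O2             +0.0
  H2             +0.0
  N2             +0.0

Products: 1·(-11.0) + 1·(-41.6) = -52.6
Reactants: 1·(-57.8) + 1·(+0.0) + 1·(+0.0) + 1·(+0.0) = -57.8
ΔH° = (-52.6) − (-57.8) = 5.2 kcal/mol

ΔH° = 5.2 kcal/mol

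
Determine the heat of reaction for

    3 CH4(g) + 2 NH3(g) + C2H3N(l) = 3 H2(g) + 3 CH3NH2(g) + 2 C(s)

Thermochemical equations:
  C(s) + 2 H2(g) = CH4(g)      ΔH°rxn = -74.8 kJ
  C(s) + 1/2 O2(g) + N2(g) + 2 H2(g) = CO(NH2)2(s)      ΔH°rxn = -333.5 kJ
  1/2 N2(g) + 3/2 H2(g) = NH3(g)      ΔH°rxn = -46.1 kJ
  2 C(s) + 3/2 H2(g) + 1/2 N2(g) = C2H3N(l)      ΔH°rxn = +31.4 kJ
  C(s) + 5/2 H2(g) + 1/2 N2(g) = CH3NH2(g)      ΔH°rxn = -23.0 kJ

equation 1 reversed and × 3: (-3)·(-74.8) = +224.4 kJ
equation 2: not needed.
equation 3 reversed and × 2: (-2)·(-46.1) = +92.2 kJ
equation 4 reversed: -31.4 kJ
equation 5 × 3: (3)·(-23.0) = -69.0 kJ
Combining the equations, ΔH°rxn = (-3)·(-74.8) + (-2)·(-46.1) + (-1)·(+31.4) + (3)·(-23.0) = 216.2 kJ

ΔH°rxn = 216.2 kJ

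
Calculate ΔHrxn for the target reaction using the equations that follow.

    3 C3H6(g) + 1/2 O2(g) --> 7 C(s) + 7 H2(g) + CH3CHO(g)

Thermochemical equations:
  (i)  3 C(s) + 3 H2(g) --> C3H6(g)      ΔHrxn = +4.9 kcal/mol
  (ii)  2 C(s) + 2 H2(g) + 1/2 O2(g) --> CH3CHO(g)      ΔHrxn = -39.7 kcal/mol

ΔHrxn = -54.4 kcal/mol

(i) reversed and × 3: (-3)·(+4.9) = -14.7 kcal/mol
(ii) as written: -39.7 kcal/mol
Combining the equations, ΔHrxn = (-14.7) + (-39.7) = -54.4 kcal/mol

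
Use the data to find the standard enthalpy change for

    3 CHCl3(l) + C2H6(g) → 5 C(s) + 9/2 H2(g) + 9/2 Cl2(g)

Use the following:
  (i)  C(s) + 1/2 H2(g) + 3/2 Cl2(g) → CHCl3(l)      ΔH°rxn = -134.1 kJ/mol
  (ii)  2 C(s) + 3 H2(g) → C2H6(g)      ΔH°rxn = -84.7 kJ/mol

ΔH°rxn = 487.0 kJ/mol

(i) reversed and × 3: (-3)·(-134.1) = +402.3 kJ/mol
(ii) reversed: +84.7 kJ/mol
Combining the equations, ΔH°rxn = (-3)·(-134.1) + (-1)·(-84.7) = 487.0 kJ/mol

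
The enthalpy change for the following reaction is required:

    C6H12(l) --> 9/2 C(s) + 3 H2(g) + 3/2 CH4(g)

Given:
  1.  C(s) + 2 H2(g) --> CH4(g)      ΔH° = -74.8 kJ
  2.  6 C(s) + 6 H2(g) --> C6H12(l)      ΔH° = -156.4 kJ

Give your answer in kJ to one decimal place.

ΔH° = 44.2 kJ

eq. 1 × 3/2 (scale by 3/2 for the 3/2 CH4(g)): (3/2)·(-74.8) = -112.2 kJ
eq. 2 reversed (reverse to put C6H12(l) on the reactant side): +156.4 kJ
By Hess's law, ΔH° = (3/2)·(-74.8) + (-1)·(-156.4) = 44.2 kJ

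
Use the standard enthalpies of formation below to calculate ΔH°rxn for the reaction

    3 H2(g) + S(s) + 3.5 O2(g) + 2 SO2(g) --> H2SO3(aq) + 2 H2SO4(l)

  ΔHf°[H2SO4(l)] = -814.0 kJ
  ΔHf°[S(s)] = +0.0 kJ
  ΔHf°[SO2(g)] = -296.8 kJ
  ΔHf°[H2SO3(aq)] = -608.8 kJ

Products: 1·(-608.8) + 2·(-814.0) = -2236.8
Reactants: 3·(+0.0) + 1·(+0.0) + 7/2·(+0.0) + 2·(-296.8) = -593.6
ΔH°rxn = (-2236.8) − (-593.6) = -1643.2 kJ

ΔH°rxn = -1643.2 kJ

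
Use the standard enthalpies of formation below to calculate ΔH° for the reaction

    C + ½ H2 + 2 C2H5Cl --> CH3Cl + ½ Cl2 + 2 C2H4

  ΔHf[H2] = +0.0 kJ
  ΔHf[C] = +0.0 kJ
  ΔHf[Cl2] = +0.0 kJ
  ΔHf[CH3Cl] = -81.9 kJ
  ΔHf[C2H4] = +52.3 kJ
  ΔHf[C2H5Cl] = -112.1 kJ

Products: 1·(-81.9) + 1/2·(+0.0) + 2·(+52.3) = +22.7
Reactants: 1·(+0.0) + 1/2·(+0.0) + 2·(-112.1) = -224.2
ΔH° = (+22.7) − (-224.2) = 246.9 kJ

ΔH° = 246.9 kJ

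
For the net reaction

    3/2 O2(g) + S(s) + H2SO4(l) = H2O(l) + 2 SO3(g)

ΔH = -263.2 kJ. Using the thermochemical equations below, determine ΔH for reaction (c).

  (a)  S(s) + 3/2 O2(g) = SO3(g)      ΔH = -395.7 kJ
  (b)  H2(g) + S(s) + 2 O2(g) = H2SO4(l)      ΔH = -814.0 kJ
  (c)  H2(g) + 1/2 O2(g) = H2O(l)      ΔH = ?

ΔH = -285.8 kJ

(a) × 2: (2)·(-395.7) = -791.4 kJ
(b) reversed: +814.0 kJ
(c) as written: contributes x
-263.2 = (-791.4) + (+814.0) + x
x = (-263.2 − (+22.6)) / (1) = -285.8 kJ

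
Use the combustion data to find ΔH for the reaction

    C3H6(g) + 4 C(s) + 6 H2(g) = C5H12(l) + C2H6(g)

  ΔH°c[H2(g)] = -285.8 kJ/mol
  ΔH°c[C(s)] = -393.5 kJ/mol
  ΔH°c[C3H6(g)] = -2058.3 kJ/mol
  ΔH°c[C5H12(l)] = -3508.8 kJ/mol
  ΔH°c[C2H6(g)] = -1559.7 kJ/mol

ΔH = -278.6 kJ/mol

Using ΔH = Σ nΔHc°(reactants) − Σ nΔHc°(products):
= [1·(-2058.3) + 4·(-393.5) + 6·(-285.8)] − [1·(-3508.8) + 1·(-1559.7)]
= -278.6 kJ/mol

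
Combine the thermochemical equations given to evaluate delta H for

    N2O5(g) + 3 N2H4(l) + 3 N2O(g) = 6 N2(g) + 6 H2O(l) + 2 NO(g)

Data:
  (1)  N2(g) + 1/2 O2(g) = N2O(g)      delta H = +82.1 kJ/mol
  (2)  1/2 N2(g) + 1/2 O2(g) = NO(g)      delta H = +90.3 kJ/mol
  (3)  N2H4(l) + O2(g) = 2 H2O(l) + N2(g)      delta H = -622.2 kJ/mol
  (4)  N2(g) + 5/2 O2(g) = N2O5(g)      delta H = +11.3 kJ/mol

(1) reversed and × 3 (reverse to put N2O(g) on the reactant side; scale by 3 for the 3 N2O(g)): (-3)·(+82.1) = -246.3 kJ/mol
(2) × 2 (scale by 2 for the 2 NO(g)): (2)·(+90.3) = +180.6 kJ/mol
(3) × 3 (scale by 3 for the 3 N2H4(l)): (3)·(-622.2) = -1866.6 kJ/mol
(4) reversed (reverse to put N2O5(g) on the reactant side): -11.3 kJ/mol
Combining the equations, delta H = (-246.3) + (+180.6) + (-1866.6) + (-11.3) = -1943.6 kJ/mol

delta H = -1943.6 kJ/mol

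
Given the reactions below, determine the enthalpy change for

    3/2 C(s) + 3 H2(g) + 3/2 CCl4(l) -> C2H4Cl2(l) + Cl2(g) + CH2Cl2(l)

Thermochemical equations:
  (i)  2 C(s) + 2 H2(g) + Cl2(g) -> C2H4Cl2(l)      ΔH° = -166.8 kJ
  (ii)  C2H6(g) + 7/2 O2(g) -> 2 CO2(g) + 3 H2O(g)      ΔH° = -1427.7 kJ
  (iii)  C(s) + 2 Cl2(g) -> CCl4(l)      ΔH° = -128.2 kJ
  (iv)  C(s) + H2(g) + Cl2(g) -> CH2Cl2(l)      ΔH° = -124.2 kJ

(i) as written: -166.8 kJ
(ii): not needed.
(iii) reversed and × 3/2: (-3/2)·(-128.2) = +192.3 kJ
(iv) as written: -124.2 kJ
ΔH° = (1)·(-166.8) + (-3/2)·(-128.2) + (1)·(-124.2) = -98.7 kJ

ΔH° = -98.7 kJ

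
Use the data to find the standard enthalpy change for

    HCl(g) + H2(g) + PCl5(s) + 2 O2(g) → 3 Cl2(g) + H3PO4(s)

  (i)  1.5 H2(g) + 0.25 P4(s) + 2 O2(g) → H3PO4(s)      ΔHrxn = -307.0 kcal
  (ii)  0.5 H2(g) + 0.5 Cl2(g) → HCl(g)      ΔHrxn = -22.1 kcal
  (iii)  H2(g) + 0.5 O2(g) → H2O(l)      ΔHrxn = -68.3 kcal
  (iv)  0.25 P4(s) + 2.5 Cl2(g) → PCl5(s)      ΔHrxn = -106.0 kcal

(i) as written (H3PO4(s) already on the product side): -307.0 kcal
(ii) reversed (reverse to put HCl(g) on the reactant side): +22.1 kcal
(iii): not needed (H2O(l) appears nowhere else).
(iv) reversed (PCl5(s) must end up as a reactant): +106.0 kcal
ΔHrxn = (-307.0) + (+22.1) + (+106.0) = -178.9 kcal

ΔHrxn = -178.9 kcal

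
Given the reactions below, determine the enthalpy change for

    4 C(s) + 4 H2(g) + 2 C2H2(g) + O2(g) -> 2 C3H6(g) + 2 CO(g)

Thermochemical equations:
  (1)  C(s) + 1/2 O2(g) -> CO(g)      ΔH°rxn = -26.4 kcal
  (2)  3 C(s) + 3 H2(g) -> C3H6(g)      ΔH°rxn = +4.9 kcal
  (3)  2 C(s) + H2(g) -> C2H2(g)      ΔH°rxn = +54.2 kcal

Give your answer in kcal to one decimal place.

(1) × 2: (2)·(-26.4) = -52.8 kcal
(2) × 2: (2)·(+4.9) = +9.8 kcal
(3) reversed and × 2: (-2)·(+54.2) = -108.4 kcal
Summing the manipulated equations, ΔH°rxn = (2)·(-26.4) + (2)·(+4.9) + (-2)·(+54.2) = -151.4 kcal

ΔH°rxn = -151.4 kcal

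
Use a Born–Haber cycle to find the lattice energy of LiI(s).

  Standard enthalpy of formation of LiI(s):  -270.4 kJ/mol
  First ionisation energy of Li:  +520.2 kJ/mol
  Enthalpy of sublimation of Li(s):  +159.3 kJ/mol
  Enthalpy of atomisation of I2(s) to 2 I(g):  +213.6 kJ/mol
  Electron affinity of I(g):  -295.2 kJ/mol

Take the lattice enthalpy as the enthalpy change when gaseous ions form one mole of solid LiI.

U = -761.5 kJ/mol

ΔHf° = 1·ΔHsub + 1·(ΣIE) + 1/2·D(I2) + 1·EA + U
-270.4 = 1·(+159.3) + 1·(+520.2) + 1/2·(+213.6) + 1·(-295.2) + U
U = -270.4 − (+491.1) = -761.5 kJ/mol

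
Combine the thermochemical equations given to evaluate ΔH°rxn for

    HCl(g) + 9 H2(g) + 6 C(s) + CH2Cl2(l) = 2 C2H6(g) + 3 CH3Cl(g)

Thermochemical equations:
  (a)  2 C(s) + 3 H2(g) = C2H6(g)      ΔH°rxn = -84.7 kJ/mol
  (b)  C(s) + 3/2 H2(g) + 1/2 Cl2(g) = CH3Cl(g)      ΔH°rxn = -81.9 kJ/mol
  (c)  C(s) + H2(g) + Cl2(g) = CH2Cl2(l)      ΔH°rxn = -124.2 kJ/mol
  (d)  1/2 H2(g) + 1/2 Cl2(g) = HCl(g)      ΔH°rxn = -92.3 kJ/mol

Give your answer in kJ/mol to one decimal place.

(a) × 2 (×2 to match 2 C2H6(g) in the target): (2)·(-84.7) = -169.4 kJ/mol
(b) × 3 (×3 to match 3 CH3Cl(g) in the target): (3)·(-81.9) = -245.7 kJ/mol
(c) reversed (reverse to put CH2Cl2(l) on the reactant side): +124.2 kJ/mol
(d) reversed (HCl(g) must end up as a reactant): +92.3 kJ/mol
Combining the equations, ΔH°rxn = (-169.4) + (-245.7) + (+124.2) + (+92.3) = -198.6 kJ/mol

ΔH°rxn = -198.6 kJ/mol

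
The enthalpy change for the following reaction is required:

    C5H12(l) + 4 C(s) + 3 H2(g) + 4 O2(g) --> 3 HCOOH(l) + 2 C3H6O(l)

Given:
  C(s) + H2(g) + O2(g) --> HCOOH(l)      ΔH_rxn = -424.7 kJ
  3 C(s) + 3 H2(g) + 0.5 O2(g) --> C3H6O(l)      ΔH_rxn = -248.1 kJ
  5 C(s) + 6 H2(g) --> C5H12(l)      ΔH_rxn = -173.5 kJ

equation 1 × 3: (3)·(-424.7) = -1274.1 kJ
equation 2 × 2: (2)·(-248.1) = -496.2 kJ
equation 3 reversed: +173.5 kJ
By Hess's law, ΔH_rxn = (3)·(-424.7) + (2)·(-248.1) + (-1)·(-173.5) = -1596.8 kJ

ΔH_rxn = -1596.8 kJ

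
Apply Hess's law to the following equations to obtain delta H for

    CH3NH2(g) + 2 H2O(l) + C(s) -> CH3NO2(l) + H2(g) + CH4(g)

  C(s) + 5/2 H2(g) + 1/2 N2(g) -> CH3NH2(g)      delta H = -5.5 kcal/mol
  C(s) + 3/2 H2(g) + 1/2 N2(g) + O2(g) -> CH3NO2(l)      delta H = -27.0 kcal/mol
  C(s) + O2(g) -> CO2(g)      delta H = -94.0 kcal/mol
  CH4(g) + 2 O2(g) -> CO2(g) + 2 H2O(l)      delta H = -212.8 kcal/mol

equation 1 reversed (CH3NH2(g) must end up as a reactant): +5.5 kcal/mol
equation 2 as written (CH3NO2(l) already on the product side): -27.0 kcal/mol
equation 3 as written: -94.0 kcal/mol
equation 4 reversed (reverse to put CH4(g) on the product side): +212.8 kcal/mol
By Hess's law, delta H = (-1)·(-5.5) + (1)·(-27.0) + (1)·(-94.0) + (-1)·(-212.8) = 97.3 kcal/mol

delta H = 97.3 kcal/mol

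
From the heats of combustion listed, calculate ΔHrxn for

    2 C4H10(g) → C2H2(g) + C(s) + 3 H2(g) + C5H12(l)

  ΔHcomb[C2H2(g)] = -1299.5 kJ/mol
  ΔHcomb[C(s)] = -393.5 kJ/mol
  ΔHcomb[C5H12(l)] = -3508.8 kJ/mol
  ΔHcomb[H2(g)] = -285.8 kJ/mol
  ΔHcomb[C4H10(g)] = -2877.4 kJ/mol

ΔHrxn = 304.4 kJ/mol

With combustion enthalpies, reactants minus products:
= [2·(-2877.4)] − [1·(-1299.5) + 1·(-393.5) + 3·(-285.8) + 1·(-3508.8)]
= 304.4 kJ/mol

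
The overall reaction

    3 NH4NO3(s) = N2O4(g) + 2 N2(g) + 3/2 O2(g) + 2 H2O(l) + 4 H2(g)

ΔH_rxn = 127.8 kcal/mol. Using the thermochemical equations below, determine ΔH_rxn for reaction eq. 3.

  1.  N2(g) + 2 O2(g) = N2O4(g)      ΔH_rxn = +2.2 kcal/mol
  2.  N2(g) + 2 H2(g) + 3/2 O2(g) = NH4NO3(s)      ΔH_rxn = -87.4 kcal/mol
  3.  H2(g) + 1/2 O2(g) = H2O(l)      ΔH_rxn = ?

eq. 1 as written (N2O4(g) already on the product side): +2.2 kcal/mol
eq. 2 reversed and × 3 (NH4NO3(s) must end up as a reactant; scale by 3 for the 3 NH4NO3(s)): (-3)·(-87.4) = +262.2 kcal/mol
eq. 3 × 2 (scale by 2 for the 2 H2O(l)): contributes 2·x
+127.8 = (+2.2) + (+262.2) + 2·x
x = (+127.8 − (+264.4)) / (2) = -68.3 kcal/mol

ΔH_rxn = -68.3 kcal/mol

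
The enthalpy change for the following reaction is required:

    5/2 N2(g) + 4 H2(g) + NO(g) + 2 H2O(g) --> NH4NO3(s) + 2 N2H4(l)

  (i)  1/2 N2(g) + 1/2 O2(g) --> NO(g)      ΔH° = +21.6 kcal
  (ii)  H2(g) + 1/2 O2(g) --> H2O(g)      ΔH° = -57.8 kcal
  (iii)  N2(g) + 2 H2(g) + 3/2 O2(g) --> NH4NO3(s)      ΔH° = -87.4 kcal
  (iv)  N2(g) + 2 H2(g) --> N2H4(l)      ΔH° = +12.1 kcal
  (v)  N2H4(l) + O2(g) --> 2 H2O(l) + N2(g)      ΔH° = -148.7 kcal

ΔH° = 30.8 kcal

(i) reversed (NO(g) must end up as a reactant): -21.6 kcal
(ii) reversed and × 2 (reverse to put H2O(g) on the reactant side; ×2 to match 2 H2O(g) in the target): (-2)·(-57.8) = +115.6 kcal
(iii) as written (NH4NO3(s) already on the product side): -87.4 kcal
(iv) × 2: (2)·(+12.1) = +24.2 kcal
(v): not needed (H2O(l) appears nowhere else).
ΔH° = (-21.6) + (+115.6) + (-87.4) + (+24.2) = 30.8 kcal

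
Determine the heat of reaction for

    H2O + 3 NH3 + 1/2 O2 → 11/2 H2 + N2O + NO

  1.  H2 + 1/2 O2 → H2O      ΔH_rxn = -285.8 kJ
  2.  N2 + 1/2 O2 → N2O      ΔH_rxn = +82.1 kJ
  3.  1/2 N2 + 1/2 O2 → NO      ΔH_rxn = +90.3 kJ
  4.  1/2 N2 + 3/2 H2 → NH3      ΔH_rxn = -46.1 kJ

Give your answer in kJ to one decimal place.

ΔH_rxn = 596.5 kJ

eq. 1 reversed (H2O must end up as a reactant): +285.8 kJ
eq. 2 as written (N2O already on the product side): +82.1 kJ
eq. 3 as written (NO already on the product side): +90.3 kJ
eq. 4 reversed and × 3 (NH3 must end up as a reactant; scale by 3 for the 3 NH3): (-3)·(-46.1) = +138.3 kJ
ΔH_rxn = (+285.8) + (+82.1) + (+90.3) + (+138.3) = 596.5 kJ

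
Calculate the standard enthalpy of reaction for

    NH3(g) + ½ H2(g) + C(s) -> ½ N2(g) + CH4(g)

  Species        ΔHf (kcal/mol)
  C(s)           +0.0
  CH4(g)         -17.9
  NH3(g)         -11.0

ΔH°rxn = Σ nΔHf°(products) − Σ nΔHf°(reactants).
Products: 1/2·(+0.0) + 1·(-17.9) = -17.9
Reactants: 1·(-11.0) + 1/2·(+0.0) + 1·(+0.0) = -11.0
ΔH° = (-17.9) − (-11.0) = -6.9 kcal/mol

ΔH° = -6.9 kcal/mol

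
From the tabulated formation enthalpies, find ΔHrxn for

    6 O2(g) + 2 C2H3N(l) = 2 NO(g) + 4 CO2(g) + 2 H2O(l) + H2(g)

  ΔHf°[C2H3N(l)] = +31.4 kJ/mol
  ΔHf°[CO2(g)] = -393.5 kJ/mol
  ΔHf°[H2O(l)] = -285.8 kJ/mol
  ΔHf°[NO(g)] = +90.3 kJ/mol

Products: 2·(+90.3) + 4·(-393.5) + 2·(-285.8) + 1·(+0.0) = -1965.0
Reactants: 6·(+0.0) + 2·(+31.4) = +62.8
ΔHrxn = (-1965.0) − (+62.8) = -2027.8 kJ/mol

ΔHrxn = -2027.8 kJ/mol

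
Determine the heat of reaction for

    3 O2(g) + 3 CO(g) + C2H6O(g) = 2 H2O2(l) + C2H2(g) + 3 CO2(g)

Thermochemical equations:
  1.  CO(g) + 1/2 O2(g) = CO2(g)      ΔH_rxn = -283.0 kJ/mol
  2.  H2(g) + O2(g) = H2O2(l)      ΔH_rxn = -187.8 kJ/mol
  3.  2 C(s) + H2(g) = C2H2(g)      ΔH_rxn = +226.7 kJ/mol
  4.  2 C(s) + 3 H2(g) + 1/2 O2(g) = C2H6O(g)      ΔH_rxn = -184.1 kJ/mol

ΔH_rxn = -813.8 kJ/mol

eq. 1 × 3 (×3 to match 3 CO(g) in the target): (3)·(-283.0) = -849.0 kJ/mol
eq. 2 × 2 (scale by 2 for the 2 H2O2(l)): (2)·(-187.8) = -375.6 kJ/mol
eq. 3 as written (C2H2(g) already on the product side): +226.7 kJ/mol
eq. 4 reversed (reverse to put C2H6O(g) on the reactant side): +184.1 kJ/mol
ΔH_rxn = (3)·(-283.0) + (2)·(-187.8) + (1)·(+226.7) + (-1)·(-184.1) = -813.8 kJ/mol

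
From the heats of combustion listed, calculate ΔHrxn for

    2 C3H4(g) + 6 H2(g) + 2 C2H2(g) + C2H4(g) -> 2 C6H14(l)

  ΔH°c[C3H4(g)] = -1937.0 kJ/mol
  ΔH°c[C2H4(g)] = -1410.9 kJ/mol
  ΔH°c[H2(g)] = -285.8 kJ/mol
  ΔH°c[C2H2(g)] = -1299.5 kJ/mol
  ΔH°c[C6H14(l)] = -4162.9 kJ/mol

With combustion enthalpies, reactants minus products:
= [2·(-1937.0) + 6·(-285.8) + 2·(-1299.5) + 1·(-1410.9)] − [2·(-4162.9)]
= -1272.9 kJ/mol

ΔHrxn = -1272.9 kJ/mol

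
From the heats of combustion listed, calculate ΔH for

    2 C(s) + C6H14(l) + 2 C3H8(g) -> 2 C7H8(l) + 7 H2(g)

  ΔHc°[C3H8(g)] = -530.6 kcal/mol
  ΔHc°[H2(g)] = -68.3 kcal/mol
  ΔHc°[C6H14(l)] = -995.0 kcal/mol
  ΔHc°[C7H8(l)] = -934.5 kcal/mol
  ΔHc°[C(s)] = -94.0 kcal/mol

With combustion enthalpies, reactants minus products:
= [2·(-94.0) + 1·(-995.0) + 2·(-530.6)] − [2·(-934.5) + 7·(-68.3)]
= 102.9 kcal/mol

ΔH = 102.9 kcal/mol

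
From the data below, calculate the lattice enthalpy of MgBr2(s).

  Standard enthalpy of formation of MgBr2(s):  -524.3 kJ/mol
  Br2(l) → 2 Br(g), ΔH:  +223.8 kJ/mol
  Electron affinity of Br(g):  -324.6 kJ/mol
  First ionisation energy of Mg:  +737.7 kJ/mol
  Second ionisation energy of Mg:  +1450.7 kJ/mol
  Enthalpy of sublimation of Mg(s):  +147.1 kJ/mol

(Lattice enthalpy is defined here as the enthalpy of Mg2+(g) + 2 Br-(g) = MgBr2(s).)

ΔHf° = 1·ΔHsub + 1·(ΣIE) + 1·D(Br2) + 2·EA + U
-524.3 = 1·(+147.1) + 1·(+2188.4) + 1·(+223.8) + 2·(-324.6) + U
U = -524.3 − (+1910.1) = -2434.4 kJ/mol

U = -2434.4 kJ/mol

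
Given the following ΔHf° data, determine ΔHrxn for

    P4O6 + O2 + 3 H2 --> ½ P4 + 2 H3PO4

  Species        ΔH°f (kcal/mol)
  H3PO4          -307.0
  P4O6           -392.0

ΔHrxn = -222.0 kcal/mol

Products: 1/2·(+0.0) + 2·(-307.0) = -614.0
Reactants: 1·(-392.0) + 1·(+0.0) + 3·(+0.0) = -392.0
ΔHrxn = (-614.0) − (-392.0) = -222.0 kcal/mol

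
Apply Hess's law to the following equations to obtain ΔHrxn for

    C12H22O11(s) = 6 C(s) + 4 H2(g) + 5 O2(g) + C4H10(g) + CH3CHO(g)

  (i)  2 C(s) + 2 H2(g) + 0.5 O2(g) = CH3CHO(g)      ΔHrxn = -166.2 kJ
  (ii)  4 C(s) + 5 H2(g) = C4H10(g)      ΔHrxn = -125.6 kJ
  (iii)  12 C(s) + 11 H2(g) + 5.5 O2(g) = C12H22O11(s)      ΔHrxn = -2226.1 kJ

(i) as written: -166.2 kJ
(ii) as written: -125.6 kJ
(iii) reversed: +2226.1 kJ
Summing the manipulated equations, ΔHrxn = (1)·(-166.2) + (1)·(-125.6) + (-1)·(-2226.1) = 1934.3 kJ

ΔHrxn = 1934.3 kJ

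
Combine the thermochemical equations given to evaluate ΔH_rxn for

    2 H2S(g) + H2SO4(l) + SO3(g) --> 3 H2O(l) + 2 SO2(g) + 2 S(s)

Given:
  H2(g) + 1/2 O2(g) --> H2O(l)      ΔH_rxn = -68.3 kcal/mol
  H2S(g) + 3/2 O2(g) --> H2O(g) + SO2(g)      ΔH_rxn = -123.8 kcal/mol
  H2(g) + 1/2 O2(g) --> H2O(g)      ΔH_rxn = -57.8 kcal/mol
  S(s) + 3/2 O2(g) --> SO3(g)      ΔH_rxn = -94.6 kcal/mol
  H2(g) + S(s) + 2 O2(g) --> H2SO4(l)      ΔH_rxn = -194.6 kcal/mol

ΔH_rxn = -47.7 kcal/mol

equation 1 × 3 (×3 to match 3 H2O(l) in the target): (3)·(-68.3) = -204.9 kcal/mol
equation 2 × 2 (×2 to match 2 H2S(g) in the target): (2)·(-123.8) = -247.6 kcal/mol
equation 3 reversed and × 2: (-2)·(-57.8) = +115.6 kcal/mol
equation 4 reversed (reverse to put SO3(g) on the reactant side): +94.6 kcal/mol
equation 5 reversed (reverse to put H2SO4(l) on the reactant side): +194.6 kcal/mol
ΔH_rxn = (3)·(-68.3) + (2)·(-123.8) + (-2)·(-57.8) + (-1)·(-94.6) + (-1)·(-194.6) = -47.7 kcal/mol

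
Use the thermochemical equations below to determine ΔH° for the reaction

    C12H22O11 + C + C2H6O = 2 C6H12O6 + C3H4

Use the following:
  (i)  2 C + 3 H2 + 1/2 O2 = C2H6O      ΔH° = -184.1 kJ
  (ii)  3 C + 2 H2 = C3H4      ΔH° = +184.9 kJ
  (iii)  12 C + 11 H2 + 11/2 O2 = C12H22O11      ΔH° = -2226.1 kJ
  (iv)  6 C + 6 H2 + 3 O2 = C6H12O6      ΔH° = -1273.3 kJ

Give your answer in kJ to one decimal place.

(i) reversed: +184.1 kJ
(ii) as written: +184.9 kJ
(iii) reversed: +2226.1 kJ
(iv) × 2: (2)·(-1273.3) = -2546.6 kJ
By Hess's law, ΔH° = (-1)·(-184.1) + (1)·(+184.9) + (-1)·(-2226.1) + (2)·(-1273.3) = 48.5 kJ

ΔH° = 48.5 kJ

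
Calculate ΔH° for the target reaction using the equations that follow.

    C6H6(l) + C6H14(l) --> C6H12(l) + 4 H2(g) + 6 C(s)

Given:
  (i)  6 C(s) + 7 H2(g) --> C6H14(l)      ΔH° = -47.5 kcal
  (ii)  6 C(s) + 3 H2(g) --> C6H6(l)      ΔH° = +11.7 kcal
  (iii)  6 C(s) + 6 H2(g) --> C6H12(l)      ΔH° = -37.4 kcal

(i) reversed (C6H14(l) must end up as a reactant): +47.5 kcal
(ii) reversed (C6H6(l) must end up as a reactant): -11.7 kcal
(iii) as written (C6H12(l) already on the product side): -37.4 kcal
ΔH° = (-1)·(-47.5) + (-1)·(+11.7) + (1)·(-37.4) = -1.6 kcal

ΔH° = -1.6 kcal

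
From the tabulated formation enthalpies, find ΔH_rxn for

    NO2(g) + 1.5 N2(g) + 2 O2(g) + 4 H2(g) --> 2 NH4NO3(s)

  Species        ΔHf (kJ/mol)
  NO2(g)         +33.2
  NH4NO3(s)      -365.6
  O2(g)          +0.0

ΔH_rxn = -764.4 kJ/mol

Products: 2·(-365.6) = -731.2
Reactants: 1·(+33.2) + 3/2·(+0.0) + 2·(+0.0) + 4·(+0.0) = +33.2
ΔH_rxn = (-731.2) − (+33.2) = -764.4 kJ/mol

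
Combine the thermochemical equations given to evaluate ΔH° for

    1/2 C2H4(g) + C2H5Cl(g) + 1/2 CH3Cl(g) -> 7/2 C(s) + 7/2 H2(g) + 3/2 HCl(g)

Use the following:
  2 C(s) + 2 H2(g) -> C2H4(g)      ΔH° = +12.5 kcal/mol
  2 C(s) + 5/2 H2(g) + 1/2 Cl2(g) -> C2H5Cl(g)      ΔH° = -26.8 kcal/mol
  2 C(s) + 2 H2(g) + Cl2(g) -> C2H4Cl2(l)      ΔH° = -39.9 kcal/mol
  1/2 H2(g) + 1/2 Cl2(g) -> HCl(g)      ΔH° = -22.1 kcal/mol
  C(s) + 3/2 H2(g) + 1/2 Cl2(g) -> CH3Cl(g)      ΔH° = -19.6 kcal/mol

ΔH° = -2.8 kcal/mol

equation 1 reversed and × 1/2 (C2H4(g) must end up as a reactant; ×1/2 to match 1/2 C2H4(g) in the target): (-1/2)·(+12.5) = -6.25 kcal/mol
equation 2 reversed (reverse to put C2H5Cl(g) on the reactant side): +26.8 kcal/mol
equation 3: not needed (C2H4Cl2(l) appears nowhere else).
equation 4 × 3/2 (×3/2 to match 3/2 HCl(g) in the target): (3/2)·(-22.1) = -33.15 kcal/mol
equation 5 reversed and × 1/2 (CH3Cl(g) must end up as a reactant; scale by 1/2 for the 1/2 CH3Cl(g)): (-1/2)·(-19.6) = +9.8 kcal/mol
By Hess's law, ΔH° = (-1/2)·(+12.5) + (-1)·(-26.8) + (3/2)·(-22.1) + (-1/2)·(-19.6) = -2.8 kcal/mol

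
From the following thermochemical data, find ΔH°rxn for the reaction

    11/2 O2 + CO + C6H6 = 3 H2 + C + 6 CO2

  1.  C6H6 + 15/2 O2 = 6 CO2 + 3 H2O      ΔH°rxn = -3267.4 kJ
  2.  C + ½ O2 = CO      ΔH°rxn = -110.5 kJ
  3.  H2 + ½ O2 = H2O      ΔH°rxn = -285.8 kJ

ΔH°rxn = -2299.5 kJ

eq. 1 as written: -3267.4 kJ
eq. 2 reversed: +110.5 kJ
eq. 3 reversed and × 3: (-3)·(-285.8) = +857.4 kJ
ΔH°rxn = (1)·(-3267.4) + (-1)·(-110.5) + (-3)·(-285.8) = -2299.5 kJ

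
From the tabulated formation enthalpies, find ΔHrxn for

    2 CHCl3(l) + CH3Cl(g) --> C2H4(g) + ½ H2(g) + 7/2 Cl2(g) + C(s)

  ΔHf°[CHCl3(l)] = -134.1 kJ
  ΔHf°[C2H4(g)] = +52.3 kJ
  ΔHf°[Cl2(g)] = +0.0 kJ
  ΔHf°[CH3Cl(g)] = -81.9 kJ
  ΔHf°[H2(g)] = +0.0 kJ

ΔHrxn = 402.4 kJ

Products: 1·(+52.3) + 1/2·(+0.0) + 7/2·(+0.0) + 1·(+0.0) = +52.3
Reactants: 2·(-134.1) + 1·(-81.9) = -350.1
ΔHrxn = (+52.3) − (-350.1) = 402.4 kJ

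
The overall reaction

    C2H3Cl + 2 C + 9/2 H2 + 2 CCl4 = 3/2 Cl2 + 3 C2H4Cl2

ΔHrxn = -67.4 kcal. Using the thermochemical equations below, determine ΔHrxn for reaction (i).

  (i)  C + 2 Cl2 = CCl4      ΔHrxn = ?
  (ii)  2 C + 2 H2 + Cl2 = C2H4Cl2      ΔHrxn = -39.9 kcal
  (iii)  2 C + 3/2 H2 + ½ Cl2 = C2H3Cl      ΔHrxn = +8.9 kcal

ΔHrxn = -30.6 kcal

(i) reversed and × 2: contributes −2·x
(ii) × 3: (3)·(-39.9) = -119.7 kcal
(iii) reversed: -8.9 kcal
-67.4 = (-119.7) + (-8.9) − 2·x
x = (-67.4 − (-128.6)) / (-2) = -30.6 kcal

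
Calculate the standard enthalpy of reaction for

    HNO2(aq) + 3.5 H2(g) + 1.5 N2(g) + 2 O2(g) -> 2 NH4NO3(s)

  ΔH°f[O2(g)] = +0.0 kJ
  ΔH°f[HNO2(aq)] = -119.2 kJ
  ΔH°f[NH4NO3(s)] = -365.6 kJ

ΔH° = -612.0 kJ

ΔH°rxn = Σ nΔHf°(products) − Σ nΔHf°(reactants).
Products: 2·(-365.6) = -731.2
Reactants: 1·(-119.2) + 7/2·(+0.0) + 3/2·(+0.0) + 2·(+0.0) = -119.2
ΔH° = (-731.2) − (-119.2) = -612.0 kJ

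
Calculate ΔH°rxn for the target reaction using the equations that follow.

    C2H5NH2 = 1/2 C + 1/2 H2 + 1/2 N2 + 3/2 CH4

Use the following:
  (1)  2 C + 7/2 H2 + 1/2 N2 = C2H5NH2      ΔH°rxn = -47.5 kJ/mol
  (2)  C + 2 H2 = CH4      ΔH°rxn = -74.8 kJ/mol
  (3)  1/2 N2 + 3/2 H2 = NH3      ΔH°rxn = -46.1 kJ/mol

ΔH°rxn = -64.7 kJ/mol

(1) reversed: +47.5 kJ/mol
(2) × 3/2: (3/2)·(-74.8) = -112.2 kJ/mol
(3): not needed.
Since enthalpy is a state function, ΔH°rxn = (-1)·(-47.5) + (3/2)·(-74.8) = -64.7 kJ/mol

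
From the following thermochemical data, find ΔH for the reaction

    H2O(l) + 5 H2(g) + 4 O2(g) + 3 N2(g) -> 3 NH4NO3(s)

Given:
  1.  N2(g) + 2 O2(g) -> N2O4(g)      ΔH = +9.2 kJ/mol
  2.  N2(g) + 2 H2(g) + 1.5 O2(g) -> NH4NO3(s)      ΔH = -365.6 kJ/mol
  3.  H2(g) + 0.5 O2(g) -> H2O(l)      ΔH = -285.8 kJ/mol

eq. 1: not needed (N2O4(g) appears nowhere else).
eq. 2 × 3 (scale by 3 for the 3 NH4NO3(s)): (3)·(-365.6) = -1096.8 kJ/mol
eq. 3 reversed (H2O(l) must end up as a reactant): +285.8 kJ/mol
Summing the manipulated equations, ΔH = (-1096.8) + (+285.8) = -811.0 kJ/mol

ΔH = -811.0 kJ/mol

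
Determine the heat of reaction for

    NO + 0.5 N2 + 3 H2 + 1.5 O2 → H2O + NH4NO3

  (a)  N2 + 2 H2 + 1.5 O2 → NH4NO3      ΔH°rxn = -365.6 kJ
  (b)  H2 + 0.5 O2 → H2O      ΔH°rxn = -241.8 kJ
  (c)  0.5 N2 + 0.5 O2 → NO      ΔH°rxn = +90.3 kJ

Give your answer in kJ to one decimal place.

(a) as written (NH4NO3 already on the product side): -365.6 kJ
(b) as written (H2O already on the product side): -241.8 kJ
(c) reversed (NO must end up as a reactant): -90.3 kJ
ΔH°rxn = (-365.6) + (-241.8) + (-90.3) = -697.7 kJ

ΔH°rxn = -697.7 kJ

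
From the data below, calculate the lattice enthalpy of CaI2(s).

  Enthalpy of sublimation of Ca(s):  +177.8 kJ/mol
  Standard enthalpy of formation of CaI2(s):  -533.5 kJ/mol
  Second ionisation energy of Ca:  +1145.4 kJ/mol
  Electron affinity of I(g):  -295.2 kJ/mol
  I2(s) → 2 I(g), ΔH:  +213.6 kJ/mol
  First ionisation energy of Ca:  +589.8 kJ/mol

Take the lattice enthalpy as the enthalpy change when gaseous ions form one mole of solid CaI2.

ΔHf° = 1·ΔHsub + 1·(ΣIE) + 1·D(I2) + 2·EA + U
-533.5 = 1·(+177.8) + 1·(+1735.2) + 1·(+213.6) + 2·(-295.2) + U
U = -533.5 − (+1536.2) = -2069.7 kJ/mol

U = -2069.7 kJ/mol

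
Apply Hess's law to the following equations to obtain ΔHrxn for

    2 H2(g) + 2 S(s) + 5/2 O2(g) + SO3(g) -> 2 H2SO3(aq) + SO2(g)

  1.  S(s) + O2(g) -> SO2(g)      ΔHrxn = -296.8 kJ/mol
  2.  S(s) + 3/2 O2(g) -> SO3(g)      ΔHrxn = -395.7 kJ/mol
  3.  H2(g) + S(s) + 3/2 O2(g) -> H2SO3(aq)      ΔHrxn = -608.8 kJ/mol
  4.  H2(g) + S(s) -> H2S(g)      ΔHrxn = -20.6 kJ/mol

eq. 1 as written (SO2(g) already on the product side): -296.8 kJ/mol
eq. 2 reversed (reverse to put SO3(g) on the reactant side): +395.7 kJ/mol
eq. 3 × 2 (scale by 2 for the 2 H2SO3(aq)): (2)·(-608.8) = -1217.6 kJ/mol
eq. 4: not needed (H2S(g) appears nowhere else).
ΔHrxn = (1)·(-296.8) + (-1)·(-395.7) + (2)·(-608.8) = -1118.7 kJ/mol

ΔHrxn = -1118.7 kJ/mol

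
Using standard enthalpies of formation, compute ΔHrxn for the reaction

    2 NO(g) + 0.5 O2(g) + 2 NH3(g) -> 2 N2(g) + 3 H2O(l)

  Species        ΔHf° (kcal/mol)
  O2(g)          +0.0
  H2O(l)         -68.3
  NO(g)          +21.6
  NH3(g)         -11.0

Products: 2·(+0.0) + 3·(-68.3) = -204.9
Reactants: 2·(+21.6) + 1/2·(+0.0) + 2·(-11.0) = +21.2
ΔHrxn = (-204.9) − (+21.2) = -226.1 kcal/mol

ΔHrxn = -226.1 kcal/mol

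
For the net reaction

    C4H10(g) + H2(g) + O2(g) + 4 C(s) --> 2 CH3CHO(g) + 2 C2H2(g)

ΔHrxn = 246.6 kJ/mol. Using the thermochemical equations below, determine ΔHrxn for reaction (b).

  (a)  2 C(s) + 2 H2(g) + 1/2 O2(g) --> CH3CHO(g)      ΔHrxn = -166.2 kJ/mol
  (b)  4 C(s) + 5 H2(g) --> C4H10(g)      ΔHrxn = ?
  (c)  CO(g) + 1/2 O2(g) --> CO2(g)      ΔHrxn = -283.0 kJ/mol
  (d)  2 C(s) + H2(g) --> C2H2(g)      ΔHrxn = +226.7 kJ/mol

(a) × 2: (2)·(-166.2) = -332.4 kJ/mol
(b) reversed: contributes −x
(c): not needed.
(d) × 2: (2)·(+226.7) = +453.4 kJ/mol
+246.6 = (-332.4) + (+453.4) − x
x = (+246.6 − (+121.0)) / (-1) = -125.6 kJ/mol

ΔHrxn = -125.6 kJ/mol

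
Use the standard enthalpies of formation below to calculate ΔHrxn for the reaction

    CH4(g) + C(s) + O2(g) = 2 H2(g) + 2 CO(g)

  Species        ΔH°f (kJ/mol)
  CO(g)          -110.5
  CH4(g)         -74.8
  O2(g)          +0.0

ΔHrxn = -146.2 kJ/mol

ΔH°rxn = Σ nΔHf°(products) − Σ nΔHf°(reactants).
Products: 2·(+0.0) + 2·(-110.5) = -221.0
Reactants: 1·(-74.8) + 1·(+0.0) + 1·(+0.0) = -74.8
ΔHrxn = (-221.0) − (-74.8) = -146.2 kJ/mol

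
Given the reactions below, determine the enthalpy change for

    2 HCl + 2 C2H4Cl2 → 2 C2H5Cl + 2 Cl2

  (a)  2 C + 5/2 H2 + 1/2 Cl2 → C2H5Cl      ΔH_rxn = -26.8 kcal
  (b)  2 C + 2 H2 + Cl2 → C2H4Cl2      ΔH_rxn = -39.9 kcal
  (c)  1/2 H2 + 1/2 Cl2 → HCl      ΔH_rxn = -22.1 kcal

ΔH_rxn = 70.4 kcal

(a) × 2 (×2 to match 2 C2H5Cl in the target): (2)·(-26.8) = -53.6 kcal
(b) reversed and × 2 (C2H4Cl2 must end up as a reactant; scale by 2 for the 2 C2H4Cl2): (-2)·(-39.9) = +79.8 kcal
(c) reversed and × 2 (HCl must end up as a reactant; ×2 to match 2 HCl in the target): (-2)·(-22.1) = +44.2 kcal
ΔH_rxn = (-53.6) + (+79.8) + (+44.2) = 70.4 kcal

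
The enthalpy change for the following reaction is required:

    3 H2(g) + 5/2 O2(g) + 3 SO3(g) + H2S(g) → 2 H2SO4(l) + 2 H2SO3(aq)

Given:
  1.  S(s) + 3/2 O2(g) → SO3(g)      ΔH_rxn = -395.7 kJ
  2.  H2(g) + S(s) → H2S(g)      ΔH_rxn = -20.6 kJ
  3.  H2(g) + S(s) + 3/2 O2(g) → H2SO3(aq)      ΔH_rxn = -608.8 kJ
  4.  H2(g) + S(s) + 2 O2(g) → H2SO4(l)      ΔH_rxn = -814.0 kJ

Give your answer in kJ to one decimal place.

ΔH_rxn = -1637.9 kJ

eq. 1 reversed and × 3: (-3)·(-395.7) = +1187.1 kJ
eq. 2 reversed: +20.6 kJ
eq. 3 × 2: (2)·(-608.8) = -1217.6 kJ
eq. 4 × 2: (2)·(-814.0) = -1628.0 kJ
By Hess's law, ΔH_rxn = (+1187.1) + (+20.6) + (-1217.6) + (-1628.0) = -1637.9 kJ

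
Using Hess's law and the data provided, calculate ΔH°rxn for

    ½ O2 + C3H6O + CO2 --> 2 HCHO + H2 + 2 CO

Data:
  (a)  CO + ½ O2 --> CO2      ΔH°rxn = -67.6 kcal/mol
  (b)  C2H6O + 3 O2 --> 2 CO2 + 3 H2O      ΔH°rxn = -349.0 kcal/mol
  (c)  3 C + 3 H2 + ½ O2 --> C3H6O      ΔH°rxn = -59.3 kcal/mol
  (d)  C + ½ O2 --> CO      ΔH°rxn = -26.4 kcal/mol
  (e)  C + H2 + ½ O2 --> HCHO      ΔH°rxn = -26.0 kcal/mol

(a) reversed: +67.6 kcal/mol
(b): not needed.
(c) reversed: +59.3 kcal/mol
(d) as written: -26.4 kcal/mol
(e) × 2: (2)·(-26.0) = -52.0 kcal/mol
By Hess's law, ΔH°rxn = (-1)·(-67.6) + (-1)·(-59.3) + (1)·(-26.4) + (2)·(-26.0) = 48.5 kcal/mol

ΔH°rxn = 48.5 kcal/mol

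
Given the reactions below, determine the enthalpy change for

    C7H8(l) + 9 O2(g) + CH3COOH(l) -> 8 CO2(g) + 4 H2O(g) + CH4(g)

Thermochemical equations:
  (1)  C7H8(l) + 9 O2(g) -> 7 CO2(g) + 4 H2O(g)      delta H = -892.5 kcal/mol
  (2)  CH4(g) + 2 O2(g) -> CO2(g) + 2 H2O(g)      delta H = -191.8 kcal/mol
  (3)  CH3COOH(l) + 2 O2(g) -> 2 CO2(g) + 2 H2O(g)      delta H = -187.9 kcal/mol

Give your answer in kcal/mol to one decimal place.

delta H = -888.6 kcal/mol

(1) as written: -892.5 kcal/mol
(2) reversed: +191.8 kcal/mol
(3) as written: -187.9 kcal/mol
Summing the manipulated equations, delta H = (-892.5) + (+191.8) + (-187.9) = -888.6 kcal/mol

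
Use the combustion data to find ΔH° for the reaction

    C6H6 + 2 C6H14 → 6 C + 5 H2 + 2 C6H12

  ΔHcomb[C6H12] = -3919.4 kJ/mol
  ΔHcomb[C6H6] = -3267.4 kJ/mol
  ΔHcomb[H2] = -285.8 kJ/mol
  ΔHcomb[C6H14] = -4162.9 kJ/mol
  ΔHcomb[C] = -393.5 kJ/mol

ΔH° = 35.6 kJ/mol

With combustion enthalpies, reactants minus products:
= [1·(-3267.4) + 2·(-4162.9)] − [6·(-393.5) + 5·(-285.8) + 2·(-3919.4)]
= 35.6 kJ/mol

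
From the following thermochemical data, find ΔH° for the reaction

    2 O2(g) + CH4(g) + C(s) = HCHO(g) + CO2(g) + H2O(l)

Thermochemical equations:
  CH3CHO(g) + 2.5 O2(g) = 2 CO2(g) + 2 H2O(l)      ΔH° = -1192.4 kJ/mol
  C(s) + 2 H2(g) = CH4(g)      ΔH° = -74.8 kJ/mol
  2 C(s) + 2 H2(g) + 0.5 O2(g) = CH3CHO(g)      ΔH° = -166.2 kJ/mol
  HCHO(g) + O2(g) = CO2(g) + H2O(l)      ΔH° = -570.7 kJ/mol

equation 1 as written: -1192.4 kJ/mol
equation 2 reversed (reverse to put CH4(g) on the reactant side): +74.8 kJ/mol
equation 3 as written: -166.2 kJ/mol
equation 4 reversed (HCHO(g) must end up as a product): +570.7 kJ/mol
Summing the manipulated equations, ΔH° = (-1192.4) + (+74.8) + (-166.2) + (+570.7) = -713.1 kJ/mol

ΔH° = -713.1 kJ/mol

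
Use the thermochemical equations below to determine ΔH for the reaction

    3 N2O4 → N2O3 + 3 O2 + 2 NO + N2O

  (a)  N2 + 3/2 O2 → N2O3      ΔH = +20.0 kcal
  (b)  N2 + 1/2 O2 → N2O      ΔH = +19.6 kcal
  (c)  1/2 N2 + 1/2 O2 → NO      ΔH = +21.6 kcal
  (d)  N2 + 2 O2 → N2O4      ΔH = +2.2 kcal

(a) as written (N2O3 already on the product side): +20.0 kcal
(b) as written (N2O already on the product side): +19.6 kcal
(c) × 2 (scale by 2 for the 2 NO): (2)·(+21.6) = +43.2 kcal
(d) reversed and × 3 (reverse to put N2O4 on the reactant side; scale by 3 for the 3 N2O4): (-3)·(+2.2) = -6.6 kcal
ΔH = (+20.0) + (+19.6) + (+43.2) + (-6.6) = 76.2 kcal

ΔH = 76.2 kcal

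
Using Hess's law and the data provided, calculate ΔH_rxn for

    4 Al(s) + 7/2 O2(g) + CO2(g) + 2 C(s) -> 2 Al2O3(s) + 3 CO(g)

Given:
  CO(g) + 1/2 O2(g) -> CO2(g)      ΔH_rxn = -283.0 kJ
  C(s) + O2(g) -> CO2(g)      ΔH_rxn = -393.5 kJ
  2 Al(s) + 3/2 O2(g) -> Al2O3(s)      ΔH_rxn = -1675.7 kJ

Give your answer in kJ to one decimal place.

ΔH_rxn = -3289.4 kJ

equation 1 reversed and × 3: (-3)·(-283.0) = +849.0 kJ
equation 2 × 2: (2)·(-393.5) = -787.0 kJ
equation 3 × 2: (2)·(-1675.7) = -3351.4 kJ
Summing the manipulated equations, ΔH_rxn = (-3)·(-283.0) + (2)·(-393.5) + (2)·(-1675.7) = -3289.4 kJ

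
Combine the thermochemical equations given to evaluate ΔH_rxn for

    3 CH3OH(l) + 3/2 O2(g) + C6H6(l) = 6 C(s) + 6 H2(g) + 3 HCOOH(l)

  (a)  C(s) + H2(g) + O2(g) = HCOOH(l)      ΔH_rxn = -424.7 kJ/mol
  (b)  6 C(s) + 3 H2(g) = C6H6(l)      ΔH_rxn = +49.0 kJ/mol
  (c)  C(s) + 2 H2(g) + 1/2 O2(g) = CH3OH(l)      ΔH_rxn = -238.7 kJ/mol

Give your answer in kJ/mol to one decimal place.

(a) × 3: (3)·(-424.7) = -1274.1 kJ/mol
(b) reversed: -49.0 kJ/mol
(c) reversed and × 3: (-3)·(-238.7) = +716.1 kJ/mol
ΔH_rxn = (3)·(-424.7) + (-1)·(+49.0) + (-3)·(-238.7) = -607.0 kJ/mol

ΔH_rxn = -607.0 kJ/mol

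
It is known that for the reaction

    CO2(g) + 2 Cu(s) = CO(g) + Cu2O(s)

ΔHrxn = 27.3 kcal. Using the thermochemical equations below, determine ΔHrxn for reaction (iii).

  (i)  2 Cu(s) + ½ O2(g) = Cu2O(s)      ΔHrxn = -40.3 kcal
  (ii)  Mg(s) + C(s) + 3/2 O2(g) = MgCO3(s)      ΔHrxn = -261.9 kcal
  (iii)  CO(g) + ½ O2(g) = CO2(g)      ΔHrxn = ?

ΔHrxn = -67.6 kcal

(i) as written (Cu2O(s) already on the product side): -40.3 kcal
(ii): not needed (Mg(s) appears nowhere else).
(iii) reversed (CO(g) must end up as a product): contributes −x
+27.3 = (-40.3) − x
x = (+27.3 − (-40.3)) / (-1) = -67.6 kcal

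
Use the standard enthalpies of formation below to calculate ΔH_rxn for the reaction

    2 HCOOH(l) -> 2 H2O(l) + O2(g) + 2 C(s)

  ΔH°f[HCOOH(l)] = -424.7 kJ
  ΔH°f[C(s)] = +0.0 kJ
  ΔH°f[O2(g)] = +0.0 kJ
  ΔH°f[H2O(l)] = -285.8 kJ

ΔH_rxn = 277.8 kJ

Products: 2·(-285.8) + 1·(+0.0) + 2·(+0.0) = -571.6
Reactants: 2·(-424.7) = -849.4
ΔH_rxn = (-571.6) − (-849.4) = 277.8 kJ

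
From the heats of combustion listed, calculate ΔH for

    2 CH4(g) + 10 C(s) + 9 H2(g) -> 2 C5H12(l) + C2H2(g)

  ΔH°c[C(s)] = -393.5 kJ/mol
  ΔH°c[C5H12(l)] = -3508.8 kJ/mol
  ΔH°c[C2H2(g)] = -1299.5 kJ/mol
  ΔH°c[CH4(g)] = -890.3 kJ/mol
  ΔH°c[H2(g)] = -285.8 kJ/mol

ΔH = 29.3 kJ/mol

Using ΔH = Σ nΔHc°(reactants) − Σ nΔHc°(products):
= [2·(-890.3) + 10·(-393.5) + 9·(-285.8)] − [2·(-3508.8) + 1·(-1299.5)]
= 29.3 kJ/mol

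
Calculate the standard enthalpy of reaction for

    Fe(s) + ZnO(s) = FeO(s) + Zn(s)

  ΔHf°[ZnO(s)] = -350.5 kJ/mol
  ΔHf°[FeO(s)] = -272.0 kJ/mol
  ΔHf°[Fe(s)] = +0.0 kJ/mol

ΔH° = 78.5 kJ/mol

Products: 1·(-272.0) + 1·(+0.0) = -272.0
Reactants: 1·(+0.0) + 1·(-350.5) = -350.5
ΔH° = (-272.0) − (-350.5) = 78.5 kJ/mol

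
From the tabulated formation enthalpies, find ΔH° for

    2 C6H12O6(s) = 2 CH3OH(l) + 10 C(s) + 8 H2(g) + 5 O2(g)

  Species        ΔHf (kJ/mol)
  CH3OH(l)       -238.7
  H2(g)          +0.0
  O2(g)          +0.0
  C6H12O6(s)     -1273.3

ΔH° = 2069.2 kJ/mol

Products: 2·(-238.7) + 10·(+0.0) + 8·(+0.0) + 5·(+0.0) = -477.4
Reactants: 2·(-1273.3) = -2546.6
ΔH° = (-477.4) − (-2546.6) = 2069.2 kJ/mol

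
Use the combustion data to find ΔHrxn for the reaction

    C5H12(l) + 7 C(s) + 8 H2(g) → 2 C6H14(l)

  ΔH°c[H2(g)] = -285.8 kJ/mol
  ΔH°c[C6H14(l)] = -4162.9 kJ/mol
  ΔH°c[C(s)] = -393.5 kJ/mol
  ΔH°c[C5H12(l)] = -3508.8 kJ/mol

Using ΔH = Σ nΔHc°(reactants) − Σ nΔHc°(products):
= [1·(-3508.8) + 7·(-393.5) + 8·(-285.8)] − [2·(-4162.9)]
= -223.9 kJ/mol

ΔHrxn = -223.9 kJ/mol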